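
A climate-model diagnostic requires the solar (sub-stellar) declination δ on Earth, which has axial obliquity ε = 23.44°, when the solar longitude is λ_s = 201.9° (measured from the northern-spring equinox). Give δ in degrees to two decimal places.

δ = -8.53°

sin δ = sin ε · sin λ_s = sin 23.44° × sin 201.9° = -0.148370.
δ = arcsin(-0.148370) = -8.53°.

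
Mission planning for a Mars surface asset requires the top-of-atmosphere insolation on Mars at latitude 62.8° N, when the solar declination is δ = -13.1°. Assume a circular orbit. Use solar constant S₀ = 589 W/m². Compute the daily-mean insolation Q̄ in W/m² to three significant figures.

Q̄ ≈ 32.8 W/m²

cos H₀ = −tan(+62.8°) tan(-13.100°) = 0.4528, H₀ = 1.1009 rad.
Bracket: H₀ sin φ sin δ + cos φ cos δ sin H₀ = 1.1009×0.88942×-0.22665 + 0.45710×0.97398×0.89161 = -0.221927 + 0.396950 = 0.175023.
Q̄ = (S₀/π) × [bracket] = (589/π) × 0.175023 = 32.81 W/m².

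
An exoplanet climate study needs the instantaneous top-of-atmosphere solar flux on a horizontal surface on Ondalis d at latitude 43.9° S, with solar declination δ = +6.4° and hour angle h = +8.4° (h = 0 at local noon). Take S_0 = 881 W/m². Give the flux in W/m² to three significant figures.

cos θ_z = sin ϕ sin δ + cos ϕ cos δ cos h = -0.077293 + 0.708379 = 0.631086.
Flux = S_0 · cos θ_z = 881 × 0.631086 = 556.0 W/m².

556 W/m²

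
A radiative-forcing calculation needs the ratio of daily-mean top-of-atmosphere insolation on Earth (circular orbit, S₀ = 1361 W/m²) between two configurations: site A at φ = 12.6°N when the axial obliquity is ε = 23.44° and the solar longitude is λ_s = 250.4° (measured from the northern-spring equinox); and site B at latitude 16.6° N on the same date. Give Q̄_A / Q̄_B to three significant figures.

— Configuration A (φ=+12.6°):
Solar declination: sin δ = sin ε · sin λ_s = sin 23.44° × sin 250.4° = -0.37474, so δ = -22.008°.
cos H₀ = −tan(+12.6°) tan(-22.008°) = 0.0903, H₀ = 1.4803 rad.
Bracket: H₀ sin φ sin δ + cos φ cos δ sin H₀ = 1.4803×0.21814×-0.37474 + 0.97592×0.92713×0.99591 = -0.121008 + 0.901104 = 0.780096.
Q̄ = (S₀/π) × [bracket] = (1361/π) × 0.780096 = 337.95 W/m².
— Configuration B (φ=+16.6°):
cos H₀ = −tan(+16.6°) tan(-22.008°) = 0.1205, H₀ = 1.4500 rad.
Bracket: H₀ sin φ sin δ + cos φ cos δ sin H₀ = 1.4500×0.28569×-0.37474 + 0.95832×0.92713×0.99271 = -0.155236 + 0.882010 = 0.726774.
Q̄ = (S₀/π) × [bracket] = (1361/π) × 0.726774 = 314.85 W/m².
Ratio Q̄_A / Q̄_B = 337.95 / 314.85 = 1.073.

Q̄_A / Q̄_B ≈ 1.07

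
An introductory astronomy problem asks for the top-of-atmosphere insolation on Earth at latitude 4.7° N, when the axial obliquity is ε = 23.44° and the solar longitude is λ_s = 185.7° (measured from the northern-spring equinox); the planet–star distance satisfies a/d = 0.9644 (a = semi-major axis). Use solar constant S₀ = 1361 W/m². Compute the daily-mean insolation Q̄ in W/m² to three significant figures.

Q̄ ≈ 399 W/m²

Solar declination: sin δ = sin ε · sin λ_s = sin 23.44° × sin 185.7° = -0.03951, so δ = -2.264°.
cos H₀ = −tan(+4.7°) tan(-2.264°) = 0.0033, H₀ = 1.5675 rad.
Bracket: H₀ sin φ sin δ + cos φ cos δ sin H₀ = 1.5675×0.08194×-0.03951 + 0.99664×0.99922×0.99999 = -0.005075 + 0.995853 = 0.990778.
Inverse-square distance factor (a/d)² = 0.9644² = 0.930067.
Q̄ = (S₀/π) × 0.930067 × [bracket] = (1361/π) × 0.930067 × 0.990778 = 399.2 W/m².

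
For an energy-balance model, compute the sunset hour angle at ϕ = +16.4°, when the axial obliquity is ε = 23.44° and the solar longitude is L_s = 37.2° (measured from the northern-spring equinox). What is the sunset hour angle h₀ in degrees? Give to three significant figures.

h₀ = 94.2°

Solar declination: sin δ = sin ε · sin L_s = sin 23.44° × sin 37.2° = 0.24050, so δ = +13.916°.
cos h₀ = −tan ϕ · tan δ = −tan(+16.4°) × tan(+13.916°) = -0.0729, so h₀ = 1.6438 rad = 94.18°.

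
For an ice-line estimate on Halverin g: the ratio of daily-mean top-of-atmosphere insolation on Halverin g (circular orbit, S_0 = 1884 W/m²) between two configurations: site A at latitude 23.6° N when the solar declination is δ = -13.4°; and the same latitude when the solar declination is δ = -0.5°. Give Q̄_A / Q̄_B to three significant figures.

— Configuration A (ϕ=+23.6°):
cos h₀ = −tan(+23.6°) tan(-13.400°) = 0.1041, h₀ = 1.4665 rad.
Bracket: h₀ sin ϕ sin δ + cos ϕ cos δ sin h₀ = 1.4665×0.40035×-0.23175 + 0.91636×0.97278×0.99457 = -0.136064 + 0.886576 = 0.750512.
Q̄ = (S_0/π) × [bracket] = (1884/π) × 0.750512 = 450.08 W/m².
— Configuration B (ϕ=+23.6°):
cos h₀ = −tan(+23.6°) tan(-0.500°) = 0.0038, h₀ = 1.5670 rad.
Bracket: h₀ sin ϕ sin δ + cos ϕ cos δ sin h₀ = 1.5670×0.40035×-0.00873 + 0.91636×0.99996×0.99999 = -0.005477 + 0.916314 = 0.910837.
Q̄ = (S_0/π) × [bracket] = (1884/π) × 0.910837 = 546.23 W/m².
Ratio Q̄_A / Q̄_B = 450.08 / 546.23 = 0.8240.

Q̄_A / Q̄_B ≈ 0.824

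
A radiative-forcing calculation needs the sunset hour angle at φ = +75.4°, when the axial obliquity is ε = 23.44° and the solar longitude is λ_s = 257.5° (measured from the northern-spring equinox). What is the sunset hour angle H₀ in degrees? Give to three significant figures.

Solar declination: sin δ = sin ε · sin λ_s = sin 23.44° × sin 257.5° = -0.38836, so δ = -22.852°.
cos H₀ = −tan φ · tan δ = 1.6179 ≥ 1, so the Sun never rises (polar night) and H₀ = 0.

H₀ = 0.00°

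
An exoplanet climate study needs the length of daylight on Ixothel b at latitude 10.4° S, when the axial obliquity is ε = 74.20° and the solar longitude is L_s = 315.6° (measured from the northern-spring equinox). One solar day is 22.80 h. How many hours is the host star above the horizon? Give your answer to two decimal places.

Solar declination: sin δ = sin ε · sin L_s = sin 74.20° × sin 315.6° = -0.67323, so δ = -42.317°.
cos h₀ = −tan ϕ · tan δ = −tan(-10.4°) × tan(-42.317°) = -0.1671, so h₀ = 1.7387 rad = 99.62°.
Daylight = 2h₀/(2π) × 22.80 h = (1.7387/π) × 22.80 = 12.62 h.

12.62 h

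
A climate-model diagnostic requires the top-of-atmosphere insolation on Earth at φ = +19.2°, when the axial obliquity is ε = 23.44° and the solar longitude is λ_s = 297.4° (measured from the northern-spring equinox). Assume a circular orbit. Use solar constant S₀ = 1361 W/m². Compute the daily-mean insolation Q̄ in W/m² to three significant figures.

Solar declination: sin δ = sin ε · sin λ_s = sin 23.44° × sin 297.4° = -0.35316, so δ = -20.681°.
cos H₀ = −tan(+19.2°) tan(-20.681°) = 0.1315, H₀ = 1.4390 rad.
Bracket: H₀ sin φ sin δ + cos φ cos δ sin H₀ = 1.4390×0.32887×-0.35316 + 0.94438×0.93556×0.99132 = -0.167131 + 0.875855 = 0.708724.
Q̄ = (S₀/π) × [bracket] = (1361/π) × 0.708724 = 307.0 W/m².

Q̄ ≈ 307 W/m²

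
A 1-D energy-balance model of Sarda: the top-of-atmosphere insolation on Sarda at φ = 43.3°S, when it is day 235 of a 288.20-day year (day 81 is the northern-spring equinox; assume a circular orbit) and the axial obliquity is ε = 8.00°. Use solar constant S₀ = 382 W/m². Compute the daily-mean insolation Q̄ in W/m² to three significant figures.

Q̄ ≈ 92.4 W/m²

Solar longitude: λ_s = 360° × (235 − 81)/288.20 = 192.366°.
sin δ = sin 8.00° × sin 192.366° = -0.02981, so δ = -1.708°.
cos H₀ = −tan(-43.3°) tan(-1.708°) = -0.0281, H₀ = 1.5989 rad.
Bracket: H₀ sin φ sin δ + cos φ cos δ sin H₀ = 1.5989×-0.68582×-0.02981 + 0.72777×0.99956×0.99961 = 0.032688 + 0.727166 = 0.759854.
Q̄ = (S₀/π) × [bracket] = (382/π) × 0.759854 = 92.39 W/m².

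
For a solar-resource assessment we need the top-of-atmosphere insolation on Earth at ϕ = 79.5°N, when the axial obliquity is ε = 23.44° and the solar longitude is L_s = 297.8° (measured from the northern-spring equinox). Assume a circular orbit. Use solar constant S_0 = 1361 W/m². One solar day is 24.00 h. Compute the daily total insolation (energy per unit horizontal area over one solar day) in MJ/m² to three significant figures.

0.00 MJ/m²

Solar declination: sin δ = sin ε · sin L_s = sin 23.44° × sin 297.8° = -0.35188, so δ = -20.602°.
cos h₀ = −tan(+79.5°) tan(-20.602°) = 2.0283 ≥ 1 ⇒ polar night, h₀ = 0 and Q̄ = 0.
Daily total = Q̄ × 24.00 h × 3600 s/h = 0.00 MJ/m².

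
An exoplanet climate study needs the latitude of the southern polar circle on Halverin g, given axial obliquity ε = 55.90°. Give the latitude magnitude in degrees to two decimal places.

34.10°

The polar circle is the lowest latitude that experiences at least one full rotation of continuous darkness at the northern-summer solstice; it lies at |ϕ| = 90° − ε = 90° − 55.90° = 34.10°.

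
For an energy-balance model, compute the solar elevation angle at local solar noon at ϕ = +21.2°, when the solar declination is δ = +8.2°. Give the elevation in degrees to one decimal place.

77.0°

At local noon the hour angle is zero, so the zenith angle equals |ϕ − δ| = |+21.2° − (+8.200°)| = 13.000°.
Elevation = 90° − 13.000° = 77.0°.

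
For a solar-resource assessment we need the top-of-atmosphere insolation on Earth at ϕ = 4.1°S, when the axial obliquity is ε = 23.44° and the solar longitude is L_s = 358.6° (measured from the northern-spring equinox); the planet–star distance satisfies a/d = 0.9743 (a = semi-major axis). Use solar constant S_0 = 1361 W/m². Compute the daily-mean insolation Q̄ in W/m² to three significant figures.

Solar declination: sin δ = sin ε · sin L_s = sin 23.44° × sin 358.6° = -0.00972, so δ = -0.557°.
cos h₀ = −tan(-4.1°) tan(-0.557°) = -0.0007, h₀ = 1.5715 rad.
Bracket: h₀ sin ϕ sin δ + cos ϕ cos δ sin h₀ = 1.5715×-0.07150×-0.00972 + 0.99744×0.99995×1.00000 = 0.001092 + 0.997390 = 0.998482.
Inverse-square distance factor (a/d)² = 0.9743² = 0.949260.
Q̄ = (S_0/π) × 0.949260 × [bracket] = (1361/π) × 0.949260 × 0.998482 = 410.6 W/m².

Q̄ ≈ 411 W/m²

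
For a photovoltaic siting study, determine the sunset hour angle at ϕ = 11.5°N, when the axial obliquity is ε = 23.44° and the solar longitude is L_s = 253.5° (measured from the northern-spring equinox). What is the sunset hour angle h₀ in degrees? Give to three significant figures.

Solar declination: sin δ = sin ε · sin L_s = sin 23.44° × sin 253.5° = -0.38141, so δ = -22.421°.
cos h₀ = −tan ϕ · tan δ = −tan(+11.5°) × tan(-22.421°) = 0.0839, so h₀ = 1.4868 rad = 85.18°.

h₀ = 85.2°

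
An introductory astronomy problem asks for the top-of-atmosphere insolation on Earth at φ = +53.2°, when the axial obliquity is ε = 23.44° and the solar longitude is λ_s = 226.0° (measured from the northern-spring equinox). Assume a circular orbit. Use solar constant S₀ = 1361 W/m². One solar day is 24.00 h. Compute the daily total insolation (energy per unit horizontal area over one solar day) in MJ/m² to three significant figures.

9.75 MJ/m²

Solar declination: sin δ = sin ε · sin λ_s = sin 23.44° × sin 226.0° = -0.28615, so δ = -16.627°.
cos H₀ = −tan(+53.2°) tan(-16.627°) = 0.3992, H₀ = 1.1602 rad.
Bracket: H₀ sin φ sin δ + cos φ cos δ sin H₀ = 1.1602×0.80073×-0.28615 + 0.59902×0.95819×0.91687 = -0.265835 + 0.526260 = 0.260425.
Q̄ = (S₀/π) × [bracket] = (1361/π) × 0.260425 = 112.82 W/m².
Daily total = Q̄ × 24.00 h × 3600 s/h = 112.82 × 24.00 × 3600 / 10⁶ = 9.748 MJ/m².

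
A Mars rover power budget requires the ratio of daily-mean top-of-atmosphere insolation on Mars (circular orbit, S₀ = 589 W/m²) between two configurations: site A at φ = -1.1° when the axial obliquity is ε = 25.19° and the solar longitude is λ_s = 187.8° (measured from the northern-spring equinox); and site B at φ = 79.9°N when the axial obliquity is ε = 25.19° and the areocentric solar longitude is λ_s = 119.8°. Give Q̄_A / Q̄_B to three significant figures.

Q̄_A / Q̄_B ≈ 0.875

— Configuration A (φ=-1.1°):
Solar declination: sin δ = sin ε · sin λ_s = sin 25.19° × sin 187.8° = -0.05776, so δ = -3.311°.
cos H₀ = −tan(-1.1°) tan(-3.311°) = -0.0011, H₀ = 1.5719 rad.
Bracket: H₀ sin φ sin δ + cos φ cos δ sin H₀ = 1.5719×-0.01920×-0.05776 + 0.99982×0.99833×1.00000 = 0.001743 + 0.998150 = 0.999893.
Q̄ = (S₀/π) × [bracket] = (589/π) × 0.999893 = 187.46 W/m².
— Configuration B (φ=+79.9°):
sin δ = sin 25.19° × sin 119.8° = 0.36934, so δ = +21.675°.
cos H₀ = −tan(+79.9°) tan(+21.675°) = -2.2312 ≤ −1 ⇒ polar day, H₀ = π.
Bracket: H₀ sin φ sin δ + cos φ cos δ sin H₀ = 3.1416×0.98450×0.36934 + 0.17537×0.92929×0.00000 = 1.142334 + 0.000000 = 1.142334.
Q̄ = (S₀/π) × [bracket] = (589/π) × 1.142334 = 214.17 W/m².
Ratio Q̄_A / Q̄_B = 187.46 / 214.17 = 0.8753.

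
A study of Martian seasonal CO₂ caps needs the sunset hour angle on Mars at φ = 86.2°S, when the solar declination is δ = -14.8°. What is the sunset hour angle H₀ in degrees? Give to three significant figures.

Sunrise equation: cos H₀ = −tan φ · tan δ = -3.9779 ≤ −1, so the Sun never sets (polar day) and H₀ = π.

H₀ = 180°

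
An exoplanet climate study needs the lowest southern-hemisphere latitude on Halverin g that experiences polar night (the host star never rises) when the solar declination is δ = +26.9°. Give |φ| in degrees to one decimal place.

Polar night requires cos H₀ = −tan φ tan δ ≥ 1, i.e. tan φ tan δ ≤ −1.
The boundary is |tan φ| · |tan δ| = 1, so |φ| = 90° − |δ| = 90° − 26.9° = 63.1° in the southern hemisphere.

|φ| = 63.1°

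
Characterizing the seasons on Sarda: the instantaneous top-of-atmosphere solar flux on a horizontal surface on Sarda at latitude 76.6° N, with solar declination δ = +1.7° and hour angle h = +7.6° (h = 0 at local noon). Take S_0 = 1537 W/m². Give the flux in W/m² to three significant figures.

397 W/m²

cos θ_z = sin ϕ sin δ + cos ϕ cos δ cos h = 0.028859 + 0.229611 = 0.258470.
Flux = S_0 · cos θ_z = 1537 × 0.258470 = 397.3 W/m².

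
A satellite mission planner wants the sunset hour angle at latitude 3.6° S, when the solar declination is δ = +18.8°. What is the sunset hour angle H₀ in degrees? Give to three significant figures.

H₀ = 88.8°

cos H₀ = −tan φ · tan δ = −tan(-3.6°) × tan(+18.800°) = 0.0214, so H₀ = 1.5494 rad = 88.77°.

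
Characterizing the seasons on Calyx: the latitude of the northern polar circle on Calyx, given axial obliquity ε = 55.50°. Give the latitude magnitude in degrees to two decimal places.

The polar circle is the lowest latitude that experiences at least one full rotation of continuous daylight at the northern-summer solstice; it lies at |φ| = 90° − ε = 90° − 55.50° = 34.50°.

34.50°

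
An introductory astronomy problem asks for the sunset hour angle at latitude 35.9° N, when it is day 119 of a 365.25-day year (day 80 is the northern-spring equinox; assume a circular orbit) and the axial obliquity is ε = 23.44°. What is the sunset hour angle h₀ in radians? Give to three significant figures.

Solar longitude: L_s = 360° × (119 − 80)/365.25 = 38.439°.
sin δ = sin 23.44° × sin 38.439° = 0.24730, so δ = +14.318°.
cos h₀ = −tan ϕ · tan δ = −tan(+35.9°) × tan(+14.318°) = -0.1848, so h₀ = 1.7566 rad = 100.65°.

h₀ = 1.76 rad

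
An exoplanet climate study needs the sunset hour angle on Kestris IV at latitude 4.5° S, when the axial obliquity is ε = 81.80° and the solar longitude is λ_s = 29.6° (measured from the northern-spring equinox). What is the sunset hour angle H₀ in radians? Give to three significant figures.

Solar declination: sin δ = sin ε · sin λ_s = sin 81.80° × sin 29.6° = 0.48889, so δ = +29.268°.
cos H₀ = −tan φ · tan δ = −tan(-4.5°) × tan(+29.268°) = 0.0441, so H₀ = 1.5267 rad = 87.47°.

H₀ = 1.53 rad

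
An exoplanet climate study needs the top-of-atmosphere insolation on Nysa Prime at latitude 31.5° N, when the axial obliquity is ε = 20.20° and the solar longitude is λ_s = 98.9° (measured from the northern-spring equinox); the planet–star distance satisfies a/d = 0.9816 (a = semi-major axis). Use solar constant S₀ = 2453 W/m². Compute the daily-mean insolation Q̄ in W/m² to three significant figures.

Q̄ ≈ 829 W/m²

Solar declination: sin δ = sin ε · sin λ_s = sin 20.20° × sin 98.9° = 0.34114, so δ = +19.946°.
cos H₀ = −tan(+31.5°) tan(+19.946°) = -0.2224, H₀ = 1.7951 rad.
Bracket: H₀ sin φ sin δ + cos φ cos δ sin H₀ = 1.7951×0.52250×0.34114 + 0.85264×0.94001×0.97496 = 0.319969 + 0.781421 = 1.101390.
Inverse-square distance factor (a/d)² = 0.9816² = 0.963539.
Q̄ = (S₀/π) × 0.963539 × [bracket] = (2453/π) × 0.963539 × 1.101390 = 828.6 W/m².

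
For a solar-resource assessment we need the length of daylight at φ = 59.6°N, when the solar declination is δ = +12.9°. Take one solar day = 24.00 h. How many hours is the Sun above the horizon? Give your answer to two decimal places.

15.06 h

cos H₀ = −tan φ · tan δ = −tan(+59.6°) × tan(+12.900°) = -0.3904, so H₀ = 1.9718 rad = 112.98°.
Daylight = 2H₀/(2π) × 24.00 h = (1.9718/π) × 24.00 = 15.06 h.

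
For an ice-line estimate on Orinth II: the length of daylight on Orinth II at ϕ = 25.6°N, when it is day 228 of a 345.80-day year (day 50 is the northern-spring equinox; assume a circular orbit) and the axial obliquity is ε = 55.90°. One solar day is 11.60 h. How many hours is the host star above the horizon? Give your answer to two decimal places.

Solar longitude: L_s = 360° × (228 − 50)/345.80 = 185.309°.
sin δ = sin 55.90° × sin 185.309° = -0.07662, so δ = -4.395°.
cos h₀ = −tan ϕ · tan δ = −tan(+25.6°) × tan(-4.395°) = 0.0368, so h₀ = 1.5340 rad = 87.89°.
Daylight = 2h₀/(2π) × 11.60 h = (1.5340/π) × 11.60 = 5.66 h.

5.66 h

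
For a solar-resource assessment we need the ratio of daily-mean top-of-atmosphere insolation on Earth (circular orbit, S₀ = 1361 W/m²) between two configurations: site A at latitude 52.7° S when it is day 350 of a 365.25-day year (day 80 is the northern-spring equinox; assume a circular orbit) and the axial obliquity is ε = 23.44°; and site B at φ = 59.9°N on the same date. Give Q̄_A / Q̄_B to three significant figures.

Q̄_A / Q̄_B ≈ 20.3

— Configuration A (φ=-52.7°):
Solar longitude: λ_s = 360° × (350 − 80)/365.25 = 266.119°.
sin δ = sin 23.44° × sin 266.119° = -0.39688, so δ = -23.383°.
cos H₀ = −tan(-52.7°) tan(-23.383°) = -0.5676, H₀ = 2.1744 rad.
Bracket: H₀ sin φ sin δ + cos φ cos δ sin H₀ = 2.1744×-0.79547×-0.39688 + 0.60599×0.91787×0.82331 = 0.686471 + 0.457942 = 1.144413.
Q̄ = (S₀/π) × [bracket] = (1361/π) × 1.144413 = 495.78 W/m².
— Configuration B (φ=+59.9°):
cos H₀ = −tan(+59.9°) tan(-23.383°) = 0.7459, H₀ = 0.7289 rad.
Bracket: H₀ sin φ sin δ + cos φ cos δ sin H₀ = 0.7289×0.86515×-0.39688 + 0.50151×0.91787×0.66605 = -0.250276 + 0.306597 = 0.056321.
Q̄ = (S₀/π) × [bracket] = (1361/π) × 0.056321 = 24.399 W/m².
Ratio Q̄_A / Q̄_B = 495.78 / 24.399 = 20.32.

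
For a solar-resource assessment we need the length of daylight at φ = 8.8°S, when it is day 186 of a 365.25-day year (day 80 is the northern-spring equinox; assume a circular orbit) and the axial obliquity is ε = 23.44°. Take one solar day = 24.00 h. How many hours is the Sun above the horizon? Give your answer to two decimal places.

Solar longitude: λ_s = 360° × (186 − 80)/365.25 = 104.476°.
sin δ = sin 23.44° × sin 104.476° = 0.38516, so δ = +22.654°.
cos H₀ = −tan φ · tan δ = −tan(-8.8°) × tan(+22.654°) = 0.0646, so H₀ = 1.5061 rad = 86.30°.
Daylight = 2H₀/(2π) × 24.00 h = (1.5061/π) × 24.00 = 11.51 h.

11.51 h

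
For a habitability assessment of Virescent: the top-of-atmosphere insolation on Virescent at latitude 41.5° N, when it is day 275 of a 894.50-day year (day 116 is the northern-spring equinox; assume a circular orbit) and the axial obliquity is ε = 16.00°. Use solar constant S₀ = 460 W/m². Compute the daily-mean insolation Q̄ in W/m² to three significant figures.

Q̄ ≈ 147 W/m²

Solar longitude: λ_s = 360° × (275 − 116)/894.50 = 63.991°.
sin δ = sin 16.00° × sin 63.991° = 0.24772, so δ = +14.343°.
cos H₀ = −tan(+41.5°) tan(+14.343°) = -0.2262, H₀ = 1.7990 rad.
Bracket: H₀ sin φ sin δ + cos φ cos δ sin H₀ = 1.7990×0.66262×0.24772 + 0.74896×0.96883×0.97408 = 0.295295 + 0.706807 = 1.002102.
Q̄ = (S₀/π) × [bracket] = (460/π) × 1.002102 = 146.7 W/m².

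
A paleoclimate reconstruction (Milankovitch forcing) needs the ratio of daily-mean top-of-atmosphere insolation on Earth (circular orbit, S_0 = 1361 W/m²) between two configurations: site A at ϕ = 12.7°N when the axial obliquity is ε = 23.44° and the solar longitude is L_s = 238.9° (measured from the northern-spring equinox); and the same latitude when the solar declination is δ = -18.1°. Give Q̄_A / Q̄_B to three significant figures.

— Configuration A (ϕ=+12.7°):
Solar declination: sin δ = sin ε · sin L_s = sin 23.44° × sin 238.9° = -0.34061, so δ = -19.914°.
cos h₀ = −tan(+12.7°) tan(-19.914°) = 0.0816, h₀ = 1.4891 rad.
Bracket: h₀ sin ϕ sin δ + cos ϕ cos δ sin h₀ = 1.4891×0.21985×-0.34061 + 0.97553×0.94020×0.99666 = -0.111508 + 0.914130 = 0.802622.
Q̄ = (S_0/π) × [bracket] = (1361/π) × 0.802622 = 347.71 W/m².
— Configuration B (ϕ=+12.7°):
cos h₀ = −tan(+12.7°) tan(-18.100°) = 0.0737, h₀ = 1.4971 rad.
Bracket: h₀ sin ϕ sin δ + cos ϕ cos δ sin h₀ = 1.4971×0.21985×-0.31068 + 0.97553×0.95052×0.99728 = -0.102256 + 0.924739 = 0.822483.
Q̄ = (S_0/π) × [bracket] = (1361/π) × 0.822483 = 356.32 W/m².
Ratio Q̄_A / Q̄_B = 347.71 / 356.32 = 0.9758.

Q̄_A / Q̄_B ≈ 0.976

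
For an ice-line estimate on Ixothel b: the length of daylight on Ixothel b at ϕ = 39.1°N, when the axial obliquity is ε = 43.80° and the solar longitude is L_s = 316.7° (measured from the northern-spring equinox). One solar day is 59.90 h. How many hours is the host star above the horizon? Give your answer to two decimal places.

Solar declination: sin δ = sin ε · sin L_s = sin 43.80° × sin 316.7° = -0.47468, so δ = -28.339°.
cos h₀ = −tan ϕ · tan δ = −tan(+39.1°) × tan(-28.339°) = 0.4383, so h₀ = 1.1171 rad = 64.01°.
Daylight = 2h₀/(2π) × 59.90 h = (1.1171/π) × 59.90 = 21.30 h.

21.30 h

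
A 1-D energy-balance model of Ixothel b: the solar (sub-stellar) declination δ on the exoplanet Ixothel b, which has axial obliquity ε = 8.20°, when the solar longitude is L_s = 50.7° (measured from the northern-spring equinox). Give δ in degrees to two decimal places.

δ = +6.34°

sin δ = sin ε · sin L_s = sin 8.20° × sin 50.7° = 0.110372.
δ = arcsin(0.110372) = +6.34°.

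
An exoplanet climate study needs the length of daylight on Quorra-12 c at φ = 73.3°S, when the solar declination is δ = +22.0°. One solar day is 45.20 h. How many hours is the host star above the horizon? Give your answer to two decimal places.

0.00 h

cos H₀ = −tan φ · tan δ = 1.3467 ≥ 1, so the host star never rises (polar night) and H₀ = 0.
Daylight = 2H₀/(2π) × 45.20 h = (0.0000/π) × 45.20 = 0.00 h.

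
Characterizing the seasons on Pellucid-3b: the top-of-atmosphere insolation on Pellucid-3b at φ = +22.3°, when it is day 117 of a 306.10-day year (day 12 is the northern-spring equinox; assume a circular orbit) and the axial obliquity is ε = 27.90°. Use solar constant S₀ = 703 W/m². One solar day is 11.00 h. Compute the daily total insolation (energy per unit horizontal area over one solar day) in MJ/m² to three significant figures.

9.72 MJ/m²

Solar longitude: λ_s = 360° × (117 − 12)/306.10 = 123.489°.
sin δ = sin 27.90° × sin 123.489° = 0.39025, so δ = +22.970°.
cos H₀ = −tan(+22.3°) tan(+22.970°) = -0.1738, H₀ = 1.7455 rad.
Bracket: H₀ sin φ sin δ + cos φ cos δ sin H₀ = 1.7455×0.37946×0.39025 + 0.92521×0.92071×0.98477 = 0.258481 + 0.838876 = 1.097357.
Q̄ = (S₀/π) × [bracket] = (703/π) × 1.097357 = 245.56 W/m².
Daily total = Q̄ × 11.00 h × 3600 s/h = 245.56 × 11.00 × 3600 / 10⁶ = 9.724 MJ/m².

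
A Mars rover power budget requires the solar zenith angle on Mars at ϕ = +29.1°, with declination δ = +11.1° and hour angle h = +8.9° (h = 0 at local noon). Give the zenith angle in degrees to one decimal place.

θ_z = 19.8°

cos θ_z = sin ϕ sin δ + cos ϕ cos δ cos h = 0.093630 + 0.847103 = 0.940733.
θ_z = arccos(0.940733) = 19.8°.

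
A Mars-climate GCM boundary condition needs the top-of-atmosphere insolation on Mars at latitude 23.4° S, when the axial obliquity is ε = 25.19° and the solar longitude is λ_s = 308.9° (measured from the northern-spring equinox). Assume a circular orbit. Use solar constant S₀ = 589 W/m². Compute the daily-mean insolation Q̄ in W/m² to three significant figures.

Solar declination: sin δ = sin ε · sin λ_s = sin 25.19° × sin 308.9° = -0.33124, so δ = -19.344°.
cos H₀ = −tan(-23.4°) tan(-19.344°) = -0.1519, H₀ = 1.7233 rad.
Bracket: H₀ sin φ sin δ + cos φ cos δ sin H₀ = 1.7233×-0.39715×-0.33124 + 0.91775×0.94355×0.98839 = 0.226704 + 0.855889 = 1.082593.
Q̄ = (S₀/π) × [bracket] = (589/π) × 1.082593 = 203.0 W/m².

Q̄ ≈ 203 W/m²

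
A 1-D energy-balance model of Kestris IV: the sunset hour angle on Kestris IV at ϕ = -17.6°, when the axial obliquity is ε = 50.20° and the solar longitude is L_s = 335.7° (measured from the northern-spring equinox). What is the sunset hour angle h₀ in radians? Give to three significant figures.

Solar declination: sin δ = sin ε · sin L_s = sin 50.20° × sin 335.7° = -0.31616, so δ = -18.431°.
cos h₀ = −tan ϕ · tan δ = −tan(-17.6°) × tan(-18.431°) = -0.1057, so h₀ = 1.6767 rad = 96.07°.

h₀ = 1.68 rad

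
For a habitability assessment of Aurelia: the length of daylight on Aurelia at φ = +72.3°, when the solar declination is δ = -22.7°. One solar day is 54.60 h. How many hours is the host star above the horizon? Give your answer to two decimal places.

cos H₀ = −tan φ · tan δ = 1.3107 ≥ 1, so the host star never rises (polar night) and H₀ = 0.
Daylight = 2H₀/(2π) × 54.60 h = (0.0000/π) × 54.60 = 0.00 h.

0.00 h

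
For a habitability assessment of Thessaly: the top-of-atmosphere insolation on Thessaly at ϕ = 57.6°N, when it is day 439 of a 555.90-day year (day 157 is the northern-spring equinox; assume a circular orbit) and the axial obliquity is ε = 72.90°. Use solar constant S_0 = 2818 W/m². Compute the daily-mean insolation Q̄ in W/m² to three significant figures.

Q̄ ≈ 429 W/m²

Solar longitude: L_s = 360° × (439 − 157)/555.90 = 182.623°.
sin δ = sin 72.90° × sin 182.623° = -0.04374, so δ = -2.507°.
cos h₀ = −tan(+57.6°) tan(-2.507°) = 0.0690, h₀ = 1.5018 rad.
Bracket: h₀ sin ϕ sin δ + cos ϕ cos δ sin h₀ = 1.5018×0.84433×-0.04374 + 0.53583×0.99904×0.99762 = -0.055463 + 0.534042 = 0.478579.
Q̄ = (S_0/π) × [bracket] = (2818/π) × 0.478579 = 429.3 W/m².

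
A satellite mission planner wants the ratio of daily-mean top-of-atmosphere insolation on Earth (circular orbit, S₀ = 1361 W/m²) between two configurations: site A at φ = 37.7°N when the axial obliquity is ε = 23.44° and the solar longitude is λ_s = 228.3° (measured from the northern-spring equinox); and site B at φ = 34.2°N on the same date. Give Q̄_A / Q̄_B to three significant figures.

Q̄_A / Q̄_B ≈ 0.903

— Configuration A (φ=+37.7°):
Solar declination: sin δ = sin ε · sin λ_s = sin 23.44° × sin 228.3° = -0.29700, so δ = -17.278°.
cos H₀ = −tan(+37.7°) tan(-17.278°) = 0.2404, H₀ = 1.3280 rad.
Bracket: H₀ sin φ sin δ + cos φ cos δ sin H₀ = 1.3280×0.61153×-0.29700 + 0.79122×0.95488×0.97067 = -0.241197 + 0.733361 = 0.492164.
Q̄ = (S₀/π) × [bracket] = (1361/π) × 0.492164 = 213.22 W/m².
— Configuration B (φ=+34.2°):
cos H₀ = −tan(+34.2°) tan(-17.278°) = 0.2114, H₀ = 1.3578 rad.
Bracket: H₀ sin φ sin δ + cos φ cos δ sin H₀ = 1.3578×0.56208×-0.29700 + 0.82708×0.95488×0.97740 = -0.226668 + 0.771914 = 0.545246.
Q̄ = (S₀/π) × [bracket] = (1361/π) × 0.545246 = 236.21 W/m².
Ratio Q̄_A / Q̄_B = 213.22 / 236.21 = 0.9027.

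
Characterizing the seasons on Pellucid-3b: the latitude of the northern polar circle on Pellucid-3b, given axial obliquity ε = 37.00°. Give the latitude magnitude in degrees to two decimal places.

The polar circle is the lowest latitude that experiences at least one full rotation of continuous daylight at the northern-summer solstice; it lies at |ϕ| = 90° − ε = 90° − 37.00° = 53.00°.

53.00°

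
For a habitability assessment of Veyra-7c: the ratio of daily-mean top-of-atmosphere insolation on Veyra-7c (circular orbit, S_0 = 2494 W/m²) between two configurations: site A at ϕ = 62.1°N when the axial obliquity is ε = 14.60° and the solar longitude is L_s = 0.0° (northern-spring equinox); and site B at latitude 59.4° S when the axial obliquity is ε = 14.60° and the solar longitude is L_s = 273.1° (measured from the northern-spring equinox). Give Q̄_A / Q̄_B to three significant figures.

Q̄_A / Q̄_B ≈ 0.531

— Configuration A (ϕ=+62.1°):
Solar declination: sin δ = sin ε · sin L_s = sin 14.60° × sin 0.0° = 0.00000, so δ = +0.000°.
cos h₀ = −tan(+62.1°) tan(+0.000°) = -0.0000, h₀ = 1.5708 rad.
Bracket: h₀ sin ϕ sin δ + cos ϕ cos δ sin h₀ = 1.5708×0.88377×0.00000 + 0.46793×1.00000×1.00000 = 0.000000 + 0.467930 = 0.467930.
Q̄ = (S_0/π) × [bracket] = (2494/π) × 0.467930 = 371.47 W/m².
— Configuration B (ϕ=-59.4°):
Solar declination: sin δ = sin ε · sin L_s = sin 14.60° × sin 273.1° = -0.25170, so δ = -14.578°.
cos h₀ = −tan(-59.4°) tan(-14.578°) = -0.4398, h₀ = 2.0261 rad.
Bracket: h₀ sin ϕ sin δ + cos ϕ cos δ sin h₀ = 2.0261×-0.86074×-0.25170 + 0.50904×0.96781×0.89812 = 0.438951 + 0.442462 = 0.881413.
Q̄ = (S_0/π) × [bracket] = (2494/π) × 0.881413 = 699.72 W/m².
Ratio Q̄_A / Q̄_B = 371.47 / 699.72 = 0.5309.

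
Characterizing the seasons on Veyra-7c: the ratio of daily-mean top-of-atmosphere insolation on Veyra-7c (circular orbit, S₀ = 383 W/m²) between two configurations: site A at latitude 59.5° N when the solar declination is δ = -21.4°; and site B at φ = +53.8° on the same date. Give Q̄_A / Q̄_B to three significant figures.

Q̄_A / Q̄_B ≈ 0.522

— Configuration A (φ=+59.5°):
cos H₀ = −tan(+59.5°) tan(-21.400°) = 0.6653, H₀ = 0.8429 rad.
Bracket: H₀ sin φ sin δ + cos φ cos δ sin H₀ = 0.8429×0.86163×-0.36488 + 0.50754×0.93106×0.74657 = -0.265001 + 0.352792 = 0.087791.
Q̄ = (S₀/π) × [bracket] = (383/π) × 0.087791 = 10.703 W/m².
— Configuration B (φ=+53.8°):
cos H₀ = −tan(+53.8°) tan(-21.400°) = 0.5355, H₀ = 1.0057 rad.
Bracket: H₀ sin φ sin δ + cos φ cos δ sin H₀ = 1.0057×0.80696×-0.36488 + 0.59061×0.93106×0.84456 = -0.296122 + 0.464418 = 0.168296.
Q̄ = (S₀/π) × [bracket] = (383/π) × 0.168296 = 20.517 W/m².
Ratio Q̄_A / Q̄_B = 10.703 / 20.517 = 0.5217.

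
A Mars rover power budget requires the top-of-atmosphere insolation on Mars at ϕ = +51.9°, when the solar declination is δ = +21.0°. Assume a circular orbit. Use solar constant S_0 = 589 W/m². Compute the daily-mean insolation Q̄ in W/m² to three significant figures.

Q̄ ≈ 204 W/m²

cos h₀ = −tan(+51.9°) tan(+21.000°) = -0.4896, h₀ = 2.0824 rad.
Bracket: h₀ sin ϕ sin δ + cos ϕ cos δ sin h₀ = 2.0824×0.78694×0.35837 + 0.61704×0.93358×0.87197 = 0.587269 + 0.502304 = 1.089573.
Q̄ = (S_0/π) × [bracket] = (589/π) × 1.089573 = 204.3 W/m².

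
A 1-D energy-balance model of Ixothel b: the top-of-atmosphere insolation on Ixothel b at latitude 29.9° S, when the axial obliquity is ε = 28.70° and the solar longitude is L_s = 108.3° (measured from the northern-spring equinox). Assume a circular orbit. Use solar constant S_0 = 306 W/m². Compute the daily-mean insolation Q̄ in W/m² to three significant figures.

Solar declination: sin δ = sin ε · sin L_s = sin 28.70° × sin 108.3° = 0.45594, so δ = +27.125°.
cos h₀ = −tan(-29.9°) tan(+27.125°) = 0.2946, h₀ = 1.2718 rad.
Bracket: h₀ sin ϕ sin δ + cos ϕ cos δ sin h₀ = 1.2718×-0.49849×0.45594 + 0.86690×0.89001×0.95563 = -0.289057 + 0.737316 = 0.448259.
Q̄ = (S_0/π) × [bracket] = (306/π) × 0.448259 = 43.66 W/m².

Q̄ ≈ 43.7 W/m²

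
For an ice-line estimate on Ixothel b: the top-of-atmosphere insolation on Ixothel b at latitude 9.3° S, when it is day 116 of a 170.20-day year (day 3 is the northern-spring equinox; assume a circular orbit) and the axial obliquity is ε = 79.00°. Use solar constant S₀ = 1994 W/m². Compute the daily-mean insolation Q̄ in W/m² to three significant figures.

Solar longitude: λ_s = 360° × (116 − 3)/170.20 = 239.013°.
sin δ = sin 79.00° × sin 239.013° = -0.84153, so δ = -57.302°.
cos H₀ = −tan(-9.3°) tan(-57.302°) = -0.2551, H₀ = 1.8287 rad.
Bracket: H₀ sin φ sin δ + cos φ cos δ sin H₀ = 1.8287×-0.16160×-0.84153 + 0.98686×0.54021×0.96691 = 0.248687 + 0.515471 = 0.764158.
Q̄ = (S₀/π) × [bracket] = (1994/π) × 0.764158 = 485.0 W/m².

Q̄ ≈ 485 W/m²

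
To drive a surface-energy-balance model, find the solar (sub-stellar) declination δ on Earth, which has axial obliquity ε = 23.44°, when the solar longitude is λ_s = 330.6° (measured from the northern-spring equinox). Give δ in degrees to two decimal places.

sin δ = sin ε · sin λ_s = sin 23.44° × sin 330.6° = -0.195276.
δ = arcsin(-0.195276) = -11.26°.

δ = -11.26°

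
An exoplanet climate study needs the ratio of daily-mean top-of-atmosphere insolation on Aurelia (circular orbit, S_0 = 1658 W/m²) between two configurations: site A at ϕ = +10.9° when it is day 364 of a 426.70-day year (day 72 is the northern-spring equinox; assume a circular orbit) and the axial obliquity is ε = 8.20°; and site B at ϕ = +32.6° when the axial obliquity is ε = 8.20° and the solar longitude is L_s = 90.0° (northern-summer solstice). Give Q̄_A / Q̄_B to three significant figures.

Q̄_A / Q̄_B ≈ 0.976

— Configuration A (ϕ=+10.9°):
Solar longitude: L_s = 360° × (364 − 72)/426.70 = 246.356°.
sin δ = sin 8.20° × sin 246.356° = -0.13066, so δ = -7.507°.
cos h₀ = −tan(+10.9°) tan(-7.507°) = 0.0254, h₀ = 1.5454 rad.
Bracket: h₀ sin ϕ sin δ + cos ϕ cos δ sin h₀ = 1.5454×0.18910×-0.13066 + 0.98196×0.99143×0.99968 = -0.038183 + 0.973233 = 0.935050.
Q̄ = (S_0/π) × [bracket] = (1658/π) × 0.935050 = 493.48 W/m².
— Configuration B (ϕ=+32.6°):
Solar declination: sin δ = sin ε · sin L_s = sin 8.20° × sin 90.0° = 0.14263, so δ = +8.200°.
cos h₀ = −tan(+32.6°) tan(+8.200°) = -0.0922, h₀ = 1.6631 rad.
Bracket: h₀ sin ϕ sin δ + cos ϕ cos δ sin h₀ = 1.6631×0.53877×0.14263 + 0.84245×0.98978×0.99574 = 0.127801 + 0.830288 = 0.958089.
Q̄ = (S_0/π) × [bracket] = (1658/π) × 0.958089 = 505.64 W/m².
Ratio Q̄_A / Q̄_B = 493.48 / 505.64 = 0.9760.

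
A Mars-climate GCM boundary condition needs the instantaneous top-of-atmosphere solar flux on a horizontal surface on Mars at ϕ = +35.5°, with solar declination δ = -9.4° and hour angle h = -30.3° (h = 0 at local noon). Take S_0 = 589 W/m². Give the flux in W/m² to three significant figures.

cos θ_z = sin ϕ sin δ + cos ϕ cos δ cos h = -0.094844 + 0.693465 = 0.598621.
Flux = S_0 · cos θ_z = 589 × 0.598621 = 352.6 W/m².

353 W/m²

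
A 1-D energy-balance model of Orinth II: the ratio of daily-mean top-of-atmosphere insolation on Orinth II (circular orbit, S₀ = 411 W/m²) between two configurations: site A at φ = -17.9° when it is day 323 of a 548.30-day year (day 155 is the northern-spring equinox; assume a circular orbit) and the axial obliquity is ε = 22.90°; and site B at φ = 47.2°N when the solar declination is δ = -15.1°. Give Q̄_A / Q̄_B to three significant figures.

Q̄_A / Q̄_B ≈ 1.87

— Configuration A (φ=-17.9°):
Solar longitude: λ_s = 360° × (323 − 155)/548.30 = 110.305°.
sin δ = sin 22.90° × sin 110.305° = 0.36494, so δ = +21.404°.
cos H₀ = −tan(-17.9°) tan(+21.404°) = 0.1266, H₀ = 1.4438 rad.
Bracket: H₀ sin φ sin δ + cos φ cos δ sin H₀ = 1.4438×-0.30736×0.36494 + 0.95159×0.93103×0.99195 = -0.161948 + 0.878827 = 0.716879.
Q̄ = (S₀/π) × [bracket] = (411/π) × 0.716879 = 93.786 W/m².
— Configuration B (φ=+47.2°):
cos H₀ = −tan(+47.2°) tan(-15.100°) = 0.2914, H₀ = 1.2751 rad.
Bracket: H₀ sin φ sin δ + cos φ cos δ sin H₀ = 1.2751×0.73373×-0.26050 + 0.67944×0.96547×0.95661 = -0.243718 + 0.627516 = 0.383798.
Q̄ = (S₀/π) × [bracket] = (411/π) × 0.383798 = 50.211 W/m².
Ratio Q̄_A / Q̄_B = 93.786 / 50.211 = 1.868.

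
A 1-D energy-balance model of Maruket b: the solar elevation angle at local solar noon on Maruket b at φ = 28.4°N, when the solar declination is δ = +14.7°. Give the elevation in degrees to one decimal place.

76.3°

At local noon the hour angle is zero, so the zenith angle equals |φ − δ| = |+28.4° − (+14.700°)| = 13.700°.
Elevation = 90° − 13.700° = 76.3°.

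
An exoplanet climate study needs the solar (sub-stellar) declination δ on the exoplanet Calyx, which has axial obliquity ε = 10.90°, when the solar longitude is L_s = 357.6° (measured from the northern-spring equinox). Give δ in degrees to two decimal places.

sin δ = sin ε · sin L_s = sin 10.90° × sin 357.6° = -0.007918.
δ = arcsin(-0.007918) = -0.45°.

δ = -0.45°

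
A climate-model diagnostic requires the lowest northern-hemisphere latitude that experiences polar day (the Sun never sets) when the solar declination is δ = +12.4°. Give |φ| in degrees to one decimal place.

Polar day requires cos H₀ = −tan φ tan δ ≤ −1, i.e. tan φ tan δ ≥ 1.
The boundary is |tan φ| · |tan δ| = 1, so |φ| = 90° − |δ| = 90° − 12.4° = 77.6° in the northern hemisphere.

|φ| = 77.6°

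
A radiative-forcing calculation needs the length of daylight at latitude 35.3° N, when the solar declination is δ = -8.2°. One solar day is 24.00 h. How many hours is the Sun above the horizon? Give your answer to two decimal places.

11.22 h

cos h₀ = −tan ϕ · tan δ = −tan(+35.3°) × tan(-8.200°) = 0.1020, so h₀ = 1.4686 rad = 84.14°.
Daylight = 2h₀/(2π) × 24.00 h = (1.4686/π) × 24.00 = 11.22 h.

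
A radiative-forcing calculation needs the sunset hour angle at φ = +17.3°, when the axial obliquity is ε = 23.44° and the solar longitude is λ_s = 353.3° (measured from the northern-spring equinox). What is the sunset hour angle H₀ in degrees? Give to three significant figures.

Solar declination: sin δ = sin ε · sin λ_s = sin 23.44° × sin 353.3° = -0.04641, so δ = -2.660°.
cos H₀ = −tan φ · tan δ = −tan(+17.3°) × tan(-2.660°) = 0.0145, so H₀ = 1.5563 rad = 89.17°.

H₀ = 89.2°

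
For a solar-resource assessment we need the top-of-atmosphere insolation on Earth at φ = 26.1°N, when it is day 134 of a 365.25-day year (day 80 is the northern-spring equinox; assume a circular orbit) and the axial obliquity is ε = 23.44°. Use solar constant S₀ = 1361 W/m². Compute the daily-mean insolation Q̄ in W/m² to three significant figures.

Q̄ ≈ 469 W/m²

Solar longitude: λ_s = 360° × (134 − 80)/365.25 = 53.224°.
sin δ = sin 23.44° × sin 53.224° = 0.31862, so δ = +18.580°.
cos H₀ = −tan(+26.1°) tan(+18.580°) = -0.1647, H₀ = 1.7362 rad.
Bracket: H₀ sin φ sin δ + cos φ cos δ sin H₀ = 1.7362×0.43994×0.31862 + 0.89803×0.94788×0.98635 = 0.243370 + 0.839605 = 1.082975.
Q̄ = (S₀/π) × [bracket] = (1361/π) × 1.082975 = 469.2 W/m².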